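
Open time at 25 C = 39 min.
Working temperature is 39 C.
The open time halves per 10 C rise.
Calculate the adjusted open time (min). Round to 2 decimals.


factor = 2^((39 - 25) / 10) = 2.6390
ot = 39 / 2.6390 = 14.78 min

14.78


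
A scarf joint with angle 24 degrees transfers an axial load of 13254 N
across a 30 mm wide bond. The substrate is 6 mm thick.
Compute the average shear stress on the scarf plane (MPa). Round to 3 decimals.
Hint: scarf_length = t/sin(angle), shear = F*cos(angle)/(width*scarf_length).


scarf_length = 6 / sin(24 deg) = 14.7516 mm
cos(24 deg) = 0.913545
shear stress = 13254 * 0.913545 / (30 * 14.7516)
= 27.360 MPa

27.360


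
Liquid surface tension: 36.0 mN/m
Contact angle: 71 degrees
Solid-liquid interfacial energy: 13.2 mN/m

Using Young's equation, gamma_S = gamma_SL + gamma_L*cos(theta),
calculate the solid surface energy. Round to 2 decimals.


gamma_S = 13.2 + 36.0 * cos(71)
= 24.92 mN/m

24.92


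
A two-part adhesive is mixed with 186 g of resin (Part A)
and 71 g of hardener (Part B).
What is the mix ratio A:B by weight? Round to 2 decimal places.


Mix ratio = mass_A / mass_B
= 186 / 71
= 2.62

2.62


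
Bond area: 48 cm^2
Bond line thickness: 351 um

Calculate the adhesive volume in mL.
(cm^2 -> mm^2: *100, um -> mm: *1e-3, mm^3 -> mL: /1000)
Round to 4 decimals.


V = 48*100 * 351*1e-3 / 1000
= 1.6848 mL

1.6848


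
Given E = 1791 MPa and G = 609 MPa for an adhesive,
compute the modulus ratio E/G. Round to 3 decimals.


E/G ratio = 1791 / 609 = 2.941

2.941


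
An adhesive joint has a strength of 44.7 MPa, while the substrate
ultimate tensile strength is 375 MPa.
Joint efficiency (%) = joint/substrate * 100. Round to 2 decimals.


Efficiency = 44.7 / 375 * 100
= 11.92%

11.92


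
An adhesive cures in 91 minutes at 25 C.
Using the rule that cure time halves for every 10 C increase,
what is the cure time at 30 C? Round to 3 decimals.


Factor = 2^((30 - 25) / 10) = 1.4142
Cure time = 91 / 1.4142
= 64.347 minutes

64.347


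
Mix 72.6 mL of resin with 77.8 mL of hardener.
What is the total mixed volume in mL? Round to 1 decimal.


Total = 72.6 + 77.8 = 150.4 mL

150.4


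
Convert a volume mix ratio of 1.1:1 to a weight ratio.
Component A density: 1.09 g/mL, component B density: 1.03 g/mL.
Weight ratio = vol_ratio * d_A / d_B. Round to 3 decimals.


= 1.1 * 1.09 / 1.03 = 1.164

1.164


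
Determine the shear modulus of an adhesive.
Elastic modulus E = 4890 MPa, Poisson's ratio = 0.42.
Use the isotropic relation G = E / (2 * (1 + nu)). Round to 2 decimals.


G = 4890 / (2*(1+0.42)) = 4890 / 2.84
= 1721.83 MPa

1721.83


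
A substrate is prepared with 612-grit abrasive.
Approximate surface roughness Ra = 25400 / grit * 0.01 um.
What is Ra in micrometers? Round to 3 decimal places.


Ra = 25400 / 612 * 0.01 = 0.415 um

0.415


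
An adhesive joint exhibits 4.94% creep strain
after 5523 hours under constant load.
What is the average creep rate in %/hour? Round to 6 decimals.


Creep rate = strain / time
= 4.94 / 5523
= 0.000894 %/h

0.000894


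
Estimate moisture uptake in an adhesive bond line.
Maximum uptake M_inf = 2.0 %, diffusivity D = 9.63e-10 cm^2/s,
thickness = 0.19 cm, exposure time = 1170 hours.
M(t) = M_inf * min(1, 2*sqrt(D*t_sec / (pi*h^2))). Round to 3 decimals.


Convert time: 1170 h = 4212000 s
ratio = min(1, 2*sqrt(9.63e-10*4212000/(pi*0.19^2)))
= 0.378232
M(t) = 2.0 * 0.378232 = 0.756%

0.756


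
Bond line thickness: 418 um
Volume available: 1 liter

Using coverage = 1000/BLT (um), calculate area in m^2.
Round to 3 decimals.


1 L = 1e6 mm^3, thickness = 418 um = 0.418 mm
Area = 1e6 / 0.418 mm^2 = (1e6 / 0.418) / 1e6 m^2 = 1000 / 418 m^2
= 2.392 m^2

2.392


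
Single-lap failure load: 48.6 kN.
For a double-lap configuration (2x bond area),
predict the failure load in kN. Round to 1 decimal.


Failure load = 48.6 * 2 = 97.2 kN

97.2


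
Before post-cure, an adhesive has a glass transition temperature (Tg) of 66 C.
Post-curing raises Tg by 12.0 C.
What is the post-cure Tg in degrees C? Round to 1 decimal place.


Tg_post = Tg_base + delta_Tg
= 66 + 12.0
= 78.0 C

78.0


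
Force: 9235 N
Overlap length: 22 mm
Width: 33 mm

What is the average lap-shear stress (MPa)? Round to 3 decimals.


Average shear stress = F / (overlap * width)
= 9235 / (22 * 33)
= 12.720 MPa

12.720


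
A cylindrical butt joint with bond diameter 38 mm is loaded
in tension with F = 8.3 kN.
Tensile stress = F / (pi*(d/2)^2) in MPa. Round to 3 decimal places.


Area = pi * (38/2)^2 = 1134.1149 mm^2
Stress = 8.3*1000 / 1134.1149
= 7.318 MPa

7.318


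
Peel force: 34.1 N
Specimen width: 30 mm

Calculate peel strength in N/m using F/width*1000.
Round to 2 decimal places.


Peel strength = 34.1 / 30 * 1000 = 1136.67 N/m

1136.67


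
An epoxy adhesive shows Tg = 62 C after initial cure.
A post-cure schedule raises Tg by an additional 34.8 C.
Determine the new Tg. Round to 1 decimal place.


New Tg = 62 + 34.8
= 96.8 C

96.8


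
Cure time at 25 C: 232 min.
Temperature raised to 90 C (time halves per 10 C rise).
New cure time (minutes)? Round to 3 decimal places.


Acceleration factor = 2^(65/10) = 90.5097
New time = 232 / 90.5097 = 2.563 min

2.563


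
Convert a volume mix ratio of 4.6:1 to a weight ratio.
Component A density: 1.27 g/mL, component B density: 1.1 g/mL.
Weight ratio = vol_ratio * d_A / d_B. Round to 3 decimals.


= 4.6 * 1.27 / 1.1 = 5.311

5.311


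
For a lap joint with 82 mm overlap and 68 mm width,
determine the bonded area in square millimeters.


Area = 82 * 68 = 5576 mm^2

5576


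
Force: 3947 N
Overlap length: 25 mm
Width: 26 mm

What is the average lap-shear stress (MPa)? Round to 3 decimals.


Average shear stress = F / (overlap * width)
= 3947 / (25 * 26)
= 6.072 MPa

6.072


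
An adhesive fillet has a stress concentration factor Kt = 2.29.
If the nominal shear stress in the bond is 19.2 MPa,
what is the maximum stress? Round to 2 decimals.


Max stress = 19.2 * 2.29 = 43.97 MPa

43.97


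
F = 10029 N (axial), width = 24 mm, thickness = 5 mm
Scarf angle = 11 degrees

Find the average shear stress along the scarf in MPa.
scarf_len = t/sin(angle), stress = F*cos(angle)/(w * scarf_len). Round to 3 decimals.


scarf_len = 5/sin(11 deg) = 26.2042
cos(11 deg) = 0.981627
stress = 10029*0.981627/(24*26.2042) = 15.654 MPa

15.654


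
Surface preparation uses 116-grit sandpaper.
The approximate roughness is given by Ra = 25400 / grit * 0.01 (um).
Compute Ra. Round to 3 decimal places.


Ra = 25400 / 116 * 0.01
= 254 / 116
= 2.190 um

2.190


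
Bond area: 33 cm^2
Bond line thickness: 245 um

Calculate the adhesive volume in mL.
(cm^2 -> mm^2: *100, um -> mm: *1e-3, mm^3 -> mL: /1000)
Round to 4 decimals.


V = 33*100 * 245*1e-3 / 1000
= 0.8085 mL

0.8085


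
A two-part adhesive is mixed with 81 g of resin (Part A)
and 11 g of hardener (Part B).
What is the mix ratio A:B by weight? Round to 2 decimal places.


Mix ratio = mass_A / mass_B
= 81 / 11
= 7.36

7.36


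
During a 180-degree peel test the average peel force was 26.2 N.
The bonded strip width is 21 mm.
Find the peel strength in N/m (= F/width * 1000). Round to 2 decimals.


Peel strength = F/width * 1000
= 26.2 / 21 * 1000
= 1247.62 N/m

1247.62


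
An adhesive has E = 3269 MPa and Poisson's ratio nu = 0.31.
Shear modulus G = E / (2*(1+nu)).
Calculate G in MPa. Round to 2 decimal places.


G = 3269 / (2*(1+0.31))
= 3269 / 2.62
= 1247.71 MPa

1247.71


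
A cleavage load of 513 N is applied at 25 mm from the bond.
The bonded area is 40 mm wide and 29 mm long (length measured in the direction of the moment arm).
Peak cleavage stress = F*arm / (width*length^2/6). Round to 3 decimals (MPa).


Moment = 513 * 25 = 12825 N*mm
Section modulus = 40 * 841 / 6 = 33640 / 6 mm^3
Stress = 12825 / (33640 / 6) = 76950 / 33640
= 2.287 MPa

2.287


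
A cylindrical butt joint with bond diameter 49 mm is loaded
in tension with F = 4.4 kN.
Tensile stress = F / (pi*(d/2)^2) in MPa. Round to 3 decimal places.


Area = pi * (49/2)^2 = 1885.7410 mm^2
Stress = 4.4*1000 / 1885.7410
= 2.333 MPa

2.333


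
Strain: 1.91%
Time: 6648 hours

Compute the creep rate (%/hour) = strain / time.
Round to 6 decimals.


Creep rate = 1.91 / 6648
= 0.000287 %/h

0.000287


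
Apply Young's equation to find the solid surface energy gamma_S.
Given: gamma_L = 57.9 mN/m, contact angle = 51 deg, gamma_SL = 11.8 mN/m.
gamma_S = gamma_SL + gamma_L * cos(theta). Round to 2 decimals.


theta_rad = 51 * pi/180 = 0.890118
gamma_S = 11.8 + 57.9 * cos(0.890118)
= 48.24 mN/m

48.24


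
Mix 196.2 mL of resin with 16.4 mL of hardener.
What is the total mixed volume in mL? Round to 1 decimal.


Total = 196.2 + 16.4 = 212.6 mL

212.6


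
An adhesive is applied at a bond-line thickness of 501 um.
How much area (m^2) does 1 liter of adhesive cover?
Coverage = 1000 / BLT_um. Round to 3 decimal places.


Coverage = 1000 / 501 = 1.996 m^2

1.996


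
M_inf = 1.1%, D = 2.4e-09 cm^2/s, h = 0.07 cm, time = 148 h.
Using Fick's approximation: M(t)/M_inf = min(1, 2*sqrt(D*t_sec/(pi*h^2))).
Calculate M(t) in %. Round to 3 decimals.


t = 532800 s
ratio = min(1, 2*sqrt(2.4e-09*532800/(pi*0.0049)))
= 0.576428
M(t) = 1.1 * 0.576428 = 0.634%

0.634


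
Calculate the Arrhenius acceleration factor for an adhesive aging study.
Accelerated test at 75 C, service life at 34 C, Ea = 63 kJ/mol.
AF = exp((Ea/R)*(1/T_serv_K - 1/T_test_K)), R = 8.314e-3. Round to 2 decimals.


T_test = 348.15 K, T_serv = 307.15 K
Ea/R = 63 / 0.008314 = 7577.58
AF = exp(7577.58 * (1/307.15 - 1/348.15))
= 18.27

18.27


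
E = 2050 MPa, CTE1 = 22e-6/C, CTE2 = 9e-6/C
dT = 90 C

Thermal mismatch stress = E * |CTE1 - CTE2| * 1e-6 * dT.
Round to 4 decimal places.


= 2050 * 13e-6 * 90
= 2.3985 MPa

2.3985


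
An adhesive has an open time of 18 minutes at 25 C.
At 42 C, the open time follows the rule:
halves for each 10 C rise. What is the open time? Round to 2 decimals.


Factor = 2^((42-25)/10) = 3.2490
Open time = 18 / 3.2490 = 5.54 min

5.54


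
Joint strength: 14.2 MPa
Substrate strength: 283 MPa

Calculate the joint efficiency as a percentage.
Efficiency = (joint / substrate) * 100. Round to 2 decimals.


Efficiency = (14.2 / 283) * 100 = 5.02%

5.02


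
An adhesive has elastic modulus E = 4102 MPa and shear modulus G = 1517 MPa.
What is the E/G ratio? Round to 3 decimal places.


E/G = 4102 / 1517 = 2.704

2.704


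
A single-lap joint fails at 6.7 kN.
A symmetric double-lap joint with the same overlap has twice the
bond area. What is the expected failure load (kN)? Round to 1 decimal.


Double-lap load = 2 * 6.7 = 13.4 kN

13.4


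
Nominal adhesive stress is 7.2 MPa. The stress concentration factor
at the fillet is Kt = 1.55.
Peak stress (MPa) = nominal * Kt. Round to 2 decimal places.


Peak = 7.2 * 1.55 = 11.16 MPa

11.16


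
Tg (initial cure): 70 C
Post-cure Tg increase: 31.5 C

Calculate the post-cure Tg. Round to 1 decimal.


Post-cure Tg = 70 + 31.5 = 101.5 C

101.5


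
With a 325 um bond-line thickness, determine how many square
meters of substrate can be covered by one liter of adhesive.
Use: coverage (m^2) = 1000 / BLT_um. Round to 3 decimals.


Coverage = 1000 / 325 = 3.077 m^2

3.077


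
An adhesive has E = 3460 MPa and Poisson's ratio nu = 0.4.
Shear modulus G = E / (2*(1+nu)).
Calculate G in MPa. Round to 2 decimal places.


G = 3460 / (2*(1+0.4))
= 3460 / 2.80
= 1235.71 MPa

1235.71


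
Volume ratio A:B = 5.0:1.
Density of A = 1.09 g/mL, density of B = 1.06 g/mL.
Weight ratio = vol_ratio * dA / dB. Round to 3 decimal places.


Wt ratio = 5.0 * 1.09 / 1.06
= 5.142

5.142


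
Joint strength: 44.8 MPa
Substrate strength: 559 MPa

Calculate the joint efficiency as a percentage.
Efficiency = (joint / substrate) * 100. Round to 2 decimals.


Efficiency = (44.8 / 559) * 100 = 8.01%

8.01


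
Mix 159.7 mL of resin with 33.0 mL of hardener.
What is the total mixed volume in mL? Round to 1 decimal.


Total = 159.7 + 33.0 = 192.7 mL

192.7


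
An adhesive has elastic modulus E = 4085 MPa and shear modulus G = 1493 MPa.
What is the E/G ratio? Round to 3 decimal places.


E/G = 4085 / 1493 = 2.736

2.736


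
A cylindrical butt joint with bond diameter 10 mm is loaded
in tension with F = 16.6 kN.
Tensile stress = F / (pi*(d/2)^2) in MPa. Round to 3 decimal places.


Area = pi * (10/2)^2 = 78.5398 mm^2
Stress = 16.6*1000 / 78.5398
= 211.358 MPa

211.358


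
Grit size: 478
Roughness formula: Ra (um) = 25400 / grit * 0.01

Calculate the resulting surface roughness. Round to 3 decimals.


Ra = 25400 / 478 * 0.01
= 0.531 um

0.531


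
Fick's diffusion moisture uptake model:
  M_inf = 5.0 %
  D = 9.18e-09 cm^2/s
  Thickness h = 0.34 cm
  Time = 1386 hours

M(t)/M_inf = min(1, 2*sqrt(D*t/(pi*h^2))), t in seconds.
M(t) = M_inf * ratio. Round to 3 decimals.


t_sec = 1386 * 3600 = 4989600
ratio = 2*sqrt(9.18e-09*4989600/(pi*0.34^2))
= min(1, 0.710281)
= 0.710281
M(t) = 5.0 * 0.710281 = 3.551 %

3.551


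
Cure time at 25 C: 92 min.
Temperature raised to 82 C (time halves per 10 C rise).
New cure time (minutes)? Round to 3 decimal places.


Acceleration factor = 2^(57/10) = 51.9842
New time = 92 / 51.9842 = 1.770 min

1.770


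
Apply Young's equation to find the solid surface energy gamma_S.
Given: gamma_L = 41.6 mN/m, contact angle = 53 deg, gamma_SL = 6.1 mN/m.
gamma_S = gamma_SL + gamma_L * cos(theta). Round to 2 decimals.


theta_rad = 53 * pi/180 = 0.925025
gamma_S = 6.1 + 41.6 * cos(0.925025)
= 31.14 mN/m

31.14


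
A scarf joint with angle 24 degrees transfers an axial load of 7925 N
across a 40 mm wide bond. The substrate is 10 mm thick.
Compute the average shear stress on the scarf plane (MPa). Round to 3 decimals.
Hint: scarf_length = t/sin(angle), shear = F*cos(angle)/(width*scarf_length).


scarf_length = 10 / sin(24 deg) = 24.5859 mm
cos(24 deg) = 0.913545
shear stress = 7925 * 0.913545 / (40 * 24.5859)
= 7.362 MPa

7.362


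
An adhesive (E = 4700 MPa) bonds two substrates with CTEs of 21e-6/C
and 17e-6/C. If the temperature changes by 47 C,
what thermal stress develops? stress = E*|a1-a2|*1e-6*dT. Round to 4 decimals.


Stress = 4700 * |21 - 17| * 1e-6 * 47
= 0.8836 MPa

0.8836


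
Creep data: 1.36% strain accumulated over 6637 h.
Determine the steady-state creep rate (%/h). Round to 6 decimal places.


Rate = 1.36 / 6637 = 0.000205 %/h

0.000205


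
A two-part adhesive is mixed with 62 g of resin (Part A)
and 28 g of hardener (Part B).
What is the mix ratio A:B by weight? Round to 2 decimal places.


Mix ratio = mass_A / mass_B
= 62 / 28
= 2.21

2.21


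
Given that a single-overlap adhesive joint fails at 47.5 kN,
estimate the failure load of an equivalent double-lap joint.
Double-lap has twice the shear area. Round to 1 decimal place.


Double-lap factor = 2
Expected load = 47.5 * 2 = 95.0 kN

95.0


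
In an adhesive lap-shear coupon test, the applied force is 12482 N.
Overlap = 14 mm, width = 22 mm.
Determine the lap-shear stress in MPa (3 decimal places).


stress = F / (overlap * width)
= 12482 / (14 * 22)
= 40.526 MPa

40.526


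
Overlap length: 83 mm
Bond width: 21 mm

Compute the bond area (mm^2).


Bond area = 83 * 21 = 1743 mm^2

1743


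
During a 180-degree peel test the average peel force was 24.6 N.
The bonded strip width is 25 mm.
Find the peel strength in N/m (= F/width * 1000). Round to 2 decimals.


Peel strength = F/width * 1000
= 24.6 / 25 * 1000
= 984.00 N/m

984.00


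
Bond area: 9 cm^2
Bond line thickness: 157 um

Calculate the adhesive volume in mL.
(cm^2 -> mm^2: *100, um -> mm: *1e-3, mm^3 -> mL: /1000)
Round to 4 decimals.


V = 9*100 * 157*1e-3 / 1000
= 0.1413 mL

0.1413


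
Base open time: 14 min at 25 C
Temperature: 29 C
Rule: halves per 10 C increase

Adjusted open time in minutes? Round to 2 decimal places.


Acceleration = 2^((29-25)/10) = 1.3195
Open time = 14 / 1.3195 = 10.61 min

10.61


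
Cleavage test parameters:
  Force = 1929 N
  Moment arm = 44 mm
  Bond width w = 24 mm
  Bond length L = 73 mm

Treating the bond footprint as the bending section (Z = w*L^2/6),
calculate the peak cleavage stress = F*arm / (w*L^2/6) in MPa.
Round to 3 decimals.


M = 1929 * 44 = 84876 N*mm
Z = 24 * 73^2 / 6 = 127896 / 6 mm^3
sigma = M / Z = 6 * 84876 / 127896 = 509256 / 127896
= 3.982 MPa

3.982


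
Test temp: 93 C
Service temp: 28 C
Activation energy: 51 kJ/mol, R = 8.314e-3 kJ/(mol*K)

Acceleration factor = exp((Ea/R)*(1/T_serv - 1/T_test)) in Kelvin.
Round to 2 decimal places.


AF = exp((51/0.008314)*(1/301.15 - 1/366.15))
= 37.19

37.19


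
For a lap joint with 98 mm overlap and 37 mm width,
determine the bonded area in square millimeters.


Area = 98 * 37 = 3626 mm^2

3626


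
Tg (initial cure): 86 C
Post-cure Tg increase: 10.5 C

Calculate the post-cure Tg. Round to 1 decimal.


Post-cure Tg = 86 + 10.5 = 96.5 C

96.5


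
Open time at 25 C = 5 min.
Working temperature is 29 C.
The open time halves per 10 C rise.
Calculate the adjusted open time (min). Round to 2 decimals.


factor = 2^((29 - 25) / 10) = 1.3195
ot = 5 / 1.3195 = 3.79 min

3.79


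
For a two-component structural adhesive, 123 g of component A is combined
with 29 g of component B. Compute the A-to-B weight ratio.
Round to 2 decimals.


Weight ratio A:B = 123 / 29
= 4.24

4.24


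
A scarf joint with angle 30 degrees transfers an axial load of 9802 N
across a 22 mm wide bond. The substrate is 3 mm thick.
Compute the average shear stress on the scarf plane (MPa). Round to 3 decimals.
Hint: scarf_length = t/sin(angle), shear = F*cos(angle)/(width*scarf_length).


scarf_length = 3 / sin(30 deg) = 6.0000 mm
cos(30 deg) = 0.866025
shear stress = 9802 * 0.866025 / (22 * 6.0000)
= 64.309 MPa

64.309


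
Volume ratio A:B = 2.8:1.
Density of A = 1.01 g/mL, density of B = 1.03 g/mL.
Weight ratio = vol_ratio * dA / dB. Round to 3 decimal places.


Wt ratio = 2.8 * 1.01 / 1.03
= 2.746

2.746


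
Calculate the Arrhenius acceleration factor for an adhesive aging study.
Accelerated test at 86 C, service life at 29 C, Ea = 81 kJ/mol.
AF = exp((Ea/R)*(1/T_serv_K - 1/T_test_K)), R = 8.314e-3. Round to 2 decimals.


T_test = 359.15 K, T_serv = 302.15 K
Ea/R = 81 / 0.008314 = 9742.60
AF = exp(9742.60 * (1/302.15 - 1/359.15))
= 166.90

166.90


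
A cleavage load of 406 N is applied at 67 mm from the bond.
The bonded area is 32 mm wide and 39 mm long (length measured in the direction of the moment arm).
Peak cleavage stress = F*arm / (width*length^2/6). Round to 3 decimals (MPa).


Moment = 406 * 67 = 27202 N*mm
Section modulus = 32 * 1521 / 6 = 48672 / 6 mm^3
Stress = 27202 / (48672 / 6) = 163212 / 48672
= 3.353 MPa

3.353


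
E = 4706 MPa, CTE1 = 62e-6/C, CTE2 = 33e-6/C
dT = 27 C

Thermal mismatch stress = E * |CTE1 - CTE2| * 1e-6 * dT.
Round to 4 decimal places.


= 4706 * 29e-6 * 27
= 3.6848 MPa

3.6848


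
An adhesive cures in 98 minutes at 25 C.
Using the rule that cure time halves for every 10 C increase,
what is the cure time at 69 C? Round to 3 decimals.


Factor = 2^((69 - 25) / 10) = 21.1121
Cure time = 98 / 21.1121
= 4.642 minutes

4.642


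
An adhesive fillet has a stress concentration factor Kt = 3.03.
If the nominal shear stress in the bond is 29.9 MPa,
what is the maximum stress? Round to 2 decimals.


Max stress = 29.9 * 3.03 = 90.60 MPa

90.60


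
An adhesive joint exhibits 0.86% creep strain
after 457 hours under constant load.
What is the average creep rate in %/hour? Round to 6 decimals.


Creep rate = strain / time
= 0.86 / 457
= 0.001882 %/h

0.001882


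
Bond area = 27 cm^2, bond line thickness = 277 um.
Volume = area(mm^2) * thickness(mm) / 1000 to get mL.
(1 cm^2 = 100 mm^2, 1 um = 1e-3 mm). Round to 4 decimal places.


area_mm2 = 27 * 100 = 2700
blt_mm = 277 * 1e-3 = 0.277
vol_mm3 = 2700 * 0.277 = 747.9
vol_mL = 747.9 / 1000 = 0.7479 mL

0.7479


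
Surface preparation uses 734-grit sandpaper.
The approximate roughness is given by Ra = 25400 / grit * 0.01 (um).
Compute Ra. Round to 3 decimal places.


Ra = 25400 / 734 * 0.01
= 254 / 734
= 0.346 um

0.346


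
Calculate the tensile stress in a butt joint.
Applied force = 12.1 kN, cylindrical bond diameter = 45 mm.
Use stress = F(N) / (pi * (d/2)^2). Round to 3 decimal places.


A = pi * 22.5^2 = 1590.4313 mm^2
sigma = 12100.0 / 1590.4313 = 7.608 MPa

7.608


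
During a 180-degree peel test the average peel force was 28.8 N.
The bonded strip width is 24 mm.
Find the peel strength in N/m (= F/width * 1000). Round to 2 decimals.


Peel strength = F/width * 1000
= 28.8 / 24 * 1000
= 1200.00 N/m

1200.00


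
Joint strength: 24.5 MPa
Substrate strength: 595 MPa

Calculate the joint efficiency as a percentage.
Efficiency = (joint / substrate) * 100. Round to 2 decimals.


Efficiency = (24.5 / 595) * 100 = 4.12%

4.12


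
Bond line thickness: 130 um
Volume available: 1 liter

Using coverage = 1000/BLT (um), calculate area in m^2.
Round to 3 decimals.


1 L = 1e6 mm^3, thickness = 130 um = 0.13 mm
Area = 1e6 / 0.13 mm^2 = (1e6 / 0.13) / 1e6 m^2 = 1000 / 130 m^2
= 7.692 m^2

7.692


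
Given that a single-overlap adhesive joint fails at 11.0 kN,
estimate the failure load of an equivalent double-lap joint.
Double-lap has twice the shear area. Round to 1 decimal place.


Double-lap factor = 2
Expected load = 11.0 * 2 = 22.0 kN

22.0


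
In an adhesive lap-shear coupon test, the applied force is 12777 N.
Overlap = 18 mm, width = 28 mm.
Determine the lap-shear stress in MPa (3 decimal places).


stress = F / (overlap * width)
= 12777 / (18 * 28)
= 25.351 MPa

25.351


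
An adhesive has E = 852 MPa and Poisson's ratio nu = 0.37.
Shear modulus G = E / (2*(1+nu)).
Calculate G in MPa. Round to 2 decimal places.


G = 852 / (2*(1+0.37))
= 852 / 2.74
= 310.95 MPa

310.95


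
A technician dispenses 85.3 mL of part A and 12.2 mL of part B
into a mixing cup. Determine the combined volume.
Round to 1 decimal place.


Combined volume = 85.3 + 12.2
= 97.5 mL

97.5


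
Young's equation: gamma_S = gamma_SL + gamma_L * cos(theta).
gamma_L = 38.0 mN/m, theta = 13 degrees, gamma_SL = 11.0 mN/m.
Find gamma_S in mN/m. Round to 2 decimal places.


cos(13 deg) = 0.974370
gamma_S = 11.0 + 38.0 * 0.974370
= 48.03 mN/m

48.03


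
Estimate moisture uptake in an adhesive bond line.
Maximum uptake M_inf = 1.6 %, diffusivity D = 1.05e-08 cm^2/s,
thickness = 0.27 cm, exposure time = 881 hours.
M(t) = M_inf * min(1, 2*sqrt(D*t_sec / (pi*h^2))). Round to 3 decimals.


Convert time: 881 h = 3171600 s
ratio = min(1, 2*sqrt(1.05e-08*3171600/(pi*0.27^2)))
= 0.762650
M(t) = 1.6 * 0.762650 = 1.220%

1.220


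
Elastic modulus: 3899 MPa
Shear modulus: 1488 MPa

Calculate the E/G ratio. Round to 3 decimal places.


E / G = 3899 / 1488 = 2.620

2.620


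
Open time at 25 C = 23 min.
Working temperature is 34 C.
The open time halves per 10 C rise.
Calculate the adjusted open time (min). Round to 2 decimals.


factor = 2^((34 - 25) / 10) = 1.8661
ot = 23 / 1.8661 = 12.33 min

12.33


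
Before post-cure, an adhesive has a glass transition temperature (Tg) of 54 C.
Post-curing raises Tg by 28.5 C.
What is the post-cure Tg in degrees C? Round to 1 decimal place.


Tg_post = Tg_base + delta_Tg
= 54 + 28.5
= 82.5 C

82.5


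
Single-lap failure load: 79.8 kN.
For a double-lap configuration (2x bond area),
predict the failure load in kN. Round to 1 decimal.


Failure load = 79.8 * 2 = 159.6 kN

159.6


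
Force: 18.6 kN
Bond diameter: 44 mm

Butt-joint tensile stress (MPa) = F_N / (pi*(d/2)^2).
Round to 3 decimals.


F_N = 18.6 * 1000 = 18600.0 N
A = pi*(22.0)^2 = 1520.5308 mm^2
stress = 18600.0 / 1520.5308 = 12.233 MPa

12.233


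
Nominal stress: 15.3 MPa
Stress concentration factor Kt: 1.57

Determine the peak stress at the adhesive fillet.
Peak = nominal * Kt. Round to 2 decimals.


Peak stress = 15.3 * 1.57
= 24.02 MPa

24.02


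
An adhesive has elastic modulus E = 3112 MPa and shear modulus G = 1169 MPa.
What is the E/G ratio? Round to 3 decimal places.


E/G = 3112 / 1169 = 2.662

2.662


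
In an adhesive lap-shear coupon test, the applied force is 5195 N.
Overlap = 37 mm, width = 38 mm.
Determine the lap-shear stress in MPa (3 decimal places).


stress = F / (overlap * width)
= 5195 / (37 * 38)
= 3.695 MPa

3.695


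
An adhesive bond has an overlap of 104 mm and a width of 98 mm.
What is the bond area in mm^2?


Bond area = overlap * width
= 104 * 98
= 10192 mm^2

10192


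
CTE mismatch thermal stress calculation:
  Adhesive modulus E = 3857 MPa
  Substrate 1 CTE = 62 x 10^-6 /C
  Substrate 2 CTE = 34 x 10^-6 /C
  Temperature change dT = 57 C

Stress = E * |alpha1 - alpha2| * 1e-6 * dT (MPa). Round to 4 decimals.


delta_alpha = |62 - 34| = 28 x 10^-6/C
Stress = 3857 * 28e-6 * 57
= 6.1558 MPa

6.1558


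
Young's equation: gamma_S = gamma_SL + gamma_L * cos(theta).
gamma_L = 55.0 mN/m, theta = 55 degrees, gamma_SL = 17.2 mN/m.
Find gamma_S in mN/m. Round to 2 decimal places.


cos(55 deg) = 0.573576
gamma_S = 17.2 + 55.0 * 0.573576
= 48.75 mN/m

48.75


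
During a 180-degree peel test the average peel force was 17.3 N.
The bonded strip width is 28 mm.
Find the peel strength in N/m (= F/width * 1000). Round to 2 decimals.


Peel strength = F/width * 1000
= 17.3 / 28 * 1000
= 617.86 N/m

617.86


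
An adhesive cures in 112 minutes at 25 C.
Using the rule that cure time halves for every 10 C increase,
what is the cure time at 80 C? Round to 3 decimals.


Factor = 2^((80 - 25) / 10) = 45.2548
Cure time = 112 / 45.2548
= 2.475 minutes

2.475


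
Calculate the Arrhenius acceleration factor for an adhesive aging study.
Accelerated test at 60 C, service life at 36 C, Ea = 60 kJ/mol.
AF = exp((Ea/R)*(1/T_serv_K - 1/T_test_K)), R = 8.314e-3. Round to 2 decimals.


T_test = 333.15 K, T_serv = 309.15 K
Ea/R = 60 / 0.008314 = 7216.74
AF = exp(7216.74 * (1/309.15 - 1/333.15))
= 5.37

5.37


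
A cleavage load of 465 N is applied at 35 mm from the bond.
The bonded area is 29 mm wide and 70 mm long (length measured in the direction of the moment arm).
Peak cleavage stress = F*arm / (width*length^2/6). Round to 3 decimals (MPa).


Moment = 465 * 35 = 16275 N*mm
Section modulus = 29 * 4900 / 6 = 142100 / 6 mm^3
Stress = 16275 / (142100 / 6) = 97650 / 142100
= 0.687 MPa

0.687


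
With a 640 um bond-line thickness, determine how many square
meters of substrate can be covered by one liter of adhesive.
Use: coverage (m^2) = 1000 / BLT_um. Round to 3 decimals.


Coverage = 1000 / 640 = 1.563 m^2

1.563


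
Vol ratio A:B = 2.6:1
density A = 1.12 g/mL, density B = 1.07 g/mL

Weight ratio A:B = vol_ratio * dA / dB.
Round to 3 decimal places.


Weight ratio = 2.6 * 1.12 / 1.07
= 2.721

2.721


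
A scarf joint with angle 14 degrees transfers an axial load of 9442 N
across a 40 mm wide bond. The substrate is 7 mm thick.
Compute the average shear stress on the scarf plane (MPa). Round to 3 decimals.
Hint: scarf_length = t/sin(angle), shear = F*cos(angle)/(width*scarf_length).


scarf_length = 7 / sin(14 deg) = 28.9350 mm
cos(14 deg) = 0.970296
shear stress = 9442 * 0.970296 / (40 * 28.9350)
= 7.916 MPa

7.916


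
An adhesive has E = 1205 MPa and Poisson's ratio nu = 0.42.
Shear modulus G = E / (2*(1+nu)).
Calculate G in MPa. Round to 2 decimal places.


G = 1205 / (2*(1+0.42))
= 1205 / 2.84
= 424.30 MPa

424.30


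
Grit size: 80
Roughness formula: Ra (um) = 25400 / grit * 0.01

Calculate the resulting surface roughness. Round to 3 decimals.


Ra = 25400 / 80 * 0.01
= 3.175 um

3.175


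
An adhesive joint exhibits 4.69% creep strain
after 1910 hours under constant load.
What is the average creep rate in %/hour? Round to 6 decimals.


Creep rate = strain / time
= 4.69 / 1910
= 0.002455 %/h

0.002455


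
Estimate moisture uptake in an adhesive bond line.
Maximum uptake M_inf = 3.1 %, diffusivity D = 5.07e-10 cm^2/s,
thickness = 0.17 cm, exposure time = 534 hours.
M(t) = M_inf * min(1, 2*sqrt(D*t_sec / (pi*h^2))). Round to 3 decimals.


Convert time: 534 h = 1922400 s
ratio = min(1, 2*sqrt(5.07e-10*1922400/(pi*0.17^2)))
= 0.207220
M(t) = 3.1 * 0.207220 = 0.642%

0.642


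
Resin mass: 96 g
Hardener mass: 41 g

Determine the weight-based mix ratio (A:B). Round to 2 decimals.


Ratio = 96 / 41 = 2.34

2.34


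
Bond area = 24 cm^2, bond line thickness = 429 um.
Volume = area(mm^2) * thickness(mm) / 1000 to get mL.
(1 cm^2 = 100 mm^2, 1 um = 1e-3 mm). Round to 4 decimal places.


area_mm2 = 24 * 100 = 2400
blt_mm = 429 * 1e-3 = 0.429
vol_mm3 = 2400 * 0.429 = 1029.6
vol_mL = 1029.6 / 1000 = 1.0296 mL

1.0296


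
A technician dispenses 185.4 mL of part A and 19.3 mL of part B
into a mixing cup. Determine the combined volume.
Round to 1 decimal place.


Combined volume = 185.4 + 19.3
= 204.7 mL

204.7


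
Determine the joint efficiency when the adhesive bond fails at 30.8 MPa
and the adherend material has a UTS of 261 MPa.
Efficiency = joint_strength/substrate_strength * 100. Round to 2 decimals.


Joint efficiency = 30.8 / 261 * 100
= 11.80%

11.80


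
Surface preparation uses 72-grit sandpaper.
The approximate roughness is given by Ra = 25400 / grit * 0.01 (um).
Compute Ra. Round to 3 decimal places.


Ra = 25400 / 72 * 0.01
= 254 / 72
= 3.528 um

3.528


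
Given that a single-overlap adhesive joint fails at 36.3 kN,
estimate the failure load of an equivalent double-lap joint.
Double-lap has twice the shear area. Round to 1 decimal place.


Double-lap factor = 2
Expected load = 36.3 * 2 = 72.6 kN

72.6


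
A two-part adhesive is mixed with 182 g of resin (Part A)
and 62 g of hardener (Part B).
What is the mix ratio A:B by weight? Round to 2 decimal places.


Mix ratio = mass_A / mass_B
= 182 / 62
= 2.94

2.94


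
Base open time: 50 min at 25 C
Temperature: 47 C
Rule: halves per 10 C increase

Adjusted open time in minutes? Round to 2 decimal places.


Acceleration = 2^((47-25)/10) = 4.5948
Open time = 50 / 4.5948 = 10.88 min

10.88


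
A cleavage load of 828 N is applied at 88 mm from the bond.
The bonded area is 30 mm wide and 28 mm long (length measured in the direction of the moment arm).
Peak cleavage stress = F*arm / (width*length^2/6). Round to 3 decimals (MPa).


Moment = 828 * 88 = 72864 N*mm
Section modulus = 30 * 784 / 6 = 23520 / 6 mm^3
Stress = 72864 / (23520 / 6) = 437184 / 23520
= 18.588 MPa

18.588


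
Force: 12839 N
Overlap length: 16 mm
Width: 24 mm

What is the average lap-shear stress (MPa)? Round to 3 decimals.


Average shear stress = F / (overlap * width)
= 12839 / (16 * 24)
= 33.435 MPa

33.435


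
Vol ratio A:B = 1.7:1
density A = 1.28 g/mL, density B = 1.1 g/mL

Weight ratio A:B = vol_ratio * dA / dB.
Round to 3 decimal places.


Weight ratio = 1.7 * 1.28 / 1.1
= 1.978

1.978


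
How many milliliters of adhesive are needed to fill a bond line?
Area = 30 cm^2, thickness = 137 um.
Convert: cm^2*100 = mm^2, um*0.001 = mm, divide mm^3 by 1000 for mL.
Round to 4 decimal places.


= (30 * 100) * (137 * 0.001) / 1000
= 0.4110 mL

0.4110


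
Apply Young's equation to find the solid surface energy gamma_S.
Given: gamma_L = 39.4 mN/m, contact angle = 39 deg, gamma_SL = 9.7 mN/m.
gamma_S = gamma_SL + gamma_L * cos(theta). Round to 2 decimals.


theta_rad = 39 * pi/180 = 0.680678
gamma_S = 9.7 + 39.4 * cos(0.680678)
= 40.32 mN/m

40.32


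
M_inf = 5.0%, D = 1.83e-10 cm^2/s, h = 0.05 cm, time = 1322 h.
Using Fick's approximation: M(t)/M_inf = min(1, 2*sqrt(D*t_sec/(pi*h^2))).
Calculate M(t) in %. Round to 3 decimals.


t = 4759200 s
ratio = min(1, 2*sqrt(1.83e-10*4759200/(pi*0.0025)))
= 0.666005
M(t) = 5.0 * 0.666005 = 3.330%

3.330


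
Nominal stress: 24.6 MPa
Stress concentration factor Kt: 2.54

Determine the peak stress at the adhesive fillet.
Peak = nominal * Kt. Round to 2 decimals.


Peak stress = 24.6 * 2.54
= 62.48 MPa

62.48


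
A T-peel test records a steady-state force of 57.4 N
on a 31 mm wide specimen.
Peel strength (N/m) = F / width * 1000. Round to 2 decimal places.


Peel strength = 57.4 / 31 * 1000
= 1851.61 N/m

1851.61


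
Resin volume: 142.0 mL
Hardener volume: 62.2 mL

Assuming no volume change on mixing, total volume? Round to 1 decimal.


V_total = 142.0 + 62.2 = 204.2 mL

204.2


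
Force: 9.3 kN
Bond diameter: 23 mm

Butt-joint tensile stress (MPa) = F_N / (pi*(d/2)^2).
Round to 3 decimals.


F_N = 9.3 * 1000 = 9300.0 N
A = pi*(11.5)^2 = 415.4756 mm^2
stress = 9300.0 / 415.4756 = 22.384 MPa

22.384


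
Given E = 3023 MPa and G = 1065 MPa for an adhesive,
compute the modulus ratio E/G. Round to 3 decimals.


E/G ratio = 3023 / 1065 = 2.838

2.838


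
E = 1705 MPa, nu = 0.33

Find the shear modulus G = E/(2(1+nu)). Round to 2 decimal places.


G = 1705 / (2 * 1.33)
= 640.98 MPa

640.98


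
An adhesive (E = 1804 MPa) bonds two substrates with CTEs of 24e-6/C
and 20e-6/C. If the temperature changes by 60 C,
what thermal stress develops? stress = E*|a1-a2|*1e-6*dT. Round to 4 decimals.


Stress = 1804 * |24 - 20| * 1e-6 * 60
= 0.4330 MPa

0.4330


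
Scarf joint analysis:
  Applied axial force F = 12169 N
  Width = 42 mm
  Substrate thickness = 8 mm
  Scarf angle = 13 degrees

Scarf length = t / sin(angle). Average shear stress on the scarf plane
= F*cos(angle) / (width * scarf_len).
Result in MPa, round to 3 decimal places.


Scarf length = 8 / sin(13 deg) = 35.5633 mm
cos(13 deg) = 0.974370
Shear = 12169 * 0.974370 / (42 * 35.5633)
= 7.938 MPa

7.938


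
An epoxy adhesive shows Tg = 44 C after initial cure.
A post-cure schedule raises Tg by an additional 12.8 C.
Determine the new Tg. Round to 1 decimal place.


New Tg = 44 + 12.8
= 56.8 C

56.8


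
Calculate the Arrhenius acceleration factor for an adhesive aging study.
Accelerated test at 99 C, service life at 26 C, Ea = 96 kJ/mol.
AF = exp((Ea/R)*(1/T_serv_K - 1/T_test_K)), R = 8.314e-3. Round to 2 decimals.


T_test = 372.15 K, T_serv = 299.15 K
Ea/R = 96 / 0.008314 = 11546.79
AF = exp(11546.79 * (1/299.15 - 1/372.15))
= 1941.89

1941.89


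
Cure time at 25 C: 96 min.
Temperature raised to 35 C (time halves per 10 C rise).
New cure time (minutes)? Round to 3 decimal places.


Acceleration factor = 2^(10/10) = 2.0000
New time = 96 / 2.0000 = 48.000 min

48.000


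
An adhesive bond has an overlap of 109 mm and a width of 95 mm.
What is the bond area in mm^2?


Bond area = overlap * width
= 109 * 95
= 10355 mm^2

10355


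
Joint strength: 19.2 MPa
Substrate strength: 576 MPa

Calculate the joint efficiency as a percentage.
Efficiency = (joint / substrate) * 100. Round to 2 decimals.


Efficiency = (19.2 / 576) * 100 = 3.33%

3.33


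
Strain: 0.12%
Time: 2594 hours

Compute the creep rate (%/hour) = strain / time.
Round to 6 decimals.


Creep rate = 0.12 / 2594
= 0.000046 %/h

0.000046


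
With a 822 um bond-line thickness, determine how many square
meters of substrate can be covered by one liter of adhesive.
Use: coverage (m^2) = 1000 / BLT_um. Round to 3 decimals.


Coverage = 1000 / 822 = 1.217 m^2

1.217


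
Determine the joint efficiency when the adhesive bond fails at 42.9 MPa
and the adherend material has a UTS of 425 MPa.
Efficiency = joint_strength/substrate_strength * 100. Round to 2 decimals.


Joint efficiency = 42.9 / 425 * 100
= 10.09%

10.09


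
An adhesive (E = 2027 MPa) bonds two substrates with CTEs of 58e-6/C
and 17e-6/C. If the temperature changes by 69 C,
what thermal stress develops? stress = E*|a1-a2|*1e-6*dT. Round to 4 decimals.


Stress = 2027 * |58 - 17| * 1e-6 * 69
= 5.7344 MPa

5.7344


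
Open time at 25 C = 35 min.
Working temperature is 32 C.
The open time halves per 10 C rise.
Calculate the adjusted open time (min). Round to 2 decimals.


factor = 2^((32 - 25) / 10) = 1.6245
ot = 35 / 1.6245 = 21.55 min

21.55


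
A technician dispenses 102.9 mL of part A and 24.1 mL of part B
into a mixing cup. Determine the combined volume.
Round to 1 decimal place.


Combined volume = 102.9 + 24.1
= 127.0 mL

127.0


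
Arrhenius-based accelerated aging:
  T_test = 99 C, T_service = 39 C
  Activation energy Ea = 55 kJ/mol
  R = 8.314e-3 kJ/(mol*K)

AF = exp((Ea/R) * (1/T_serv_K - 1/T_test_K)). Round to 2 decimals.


T_test_K = 372.15, T_serv_K = 312.15
AF = exp((55/8.314e-3) * (1/312.15 - 1/372.15))
= 30.47

30.47


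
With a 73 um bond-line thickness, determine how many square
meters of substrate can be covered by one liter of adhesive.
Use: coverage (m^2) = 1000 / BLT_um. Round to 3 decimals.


Coverage = 1000 / 73 = 13.699 m^2

13.699


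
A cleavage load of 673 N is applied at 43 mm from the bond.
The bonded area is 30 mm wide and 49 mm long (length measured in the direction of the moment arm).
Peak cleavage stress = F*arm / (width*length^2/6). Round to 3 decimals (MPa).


Moment = 673 * 43 = 28939 N*mm
Section modulus = 30 * 2401 / 6 = 72030 / 6 mm^3
Stress = 28939 / (72030 / 6) = 173634 / 72030
= 2.411 MPa

2.411


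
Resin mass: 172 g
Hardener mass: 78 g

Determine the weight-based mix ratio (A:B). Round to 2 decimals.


Ratio = 172 / 78 = 2.21

2.21


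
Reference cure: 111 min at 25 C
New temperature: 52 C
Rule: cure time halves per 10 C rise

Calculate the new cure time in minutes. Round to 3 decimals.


factor = 2^((52-25)/10) = 6.4980
t_new = 111 / 6.4980 = 17.082 min

17.082


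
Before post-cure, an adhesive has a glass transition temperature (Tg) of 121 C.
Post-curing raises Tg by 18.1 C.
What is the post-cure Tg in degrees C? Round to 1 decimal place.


Tg_post = Tg_base + delta_Tg
= 121 + 18.1
= 139.1 C

139.1


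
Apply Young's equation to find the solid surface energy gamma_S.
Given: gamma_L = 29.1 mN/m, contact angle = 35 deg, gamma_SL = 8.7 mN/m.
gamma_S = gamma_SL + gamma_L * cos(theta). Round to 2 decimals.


theta_rad = 35 * pi/180 = 0.610865
gamma_S = 8.7 + 29.1 * cos(0.610865)
= 32.54 mN/m

32.54


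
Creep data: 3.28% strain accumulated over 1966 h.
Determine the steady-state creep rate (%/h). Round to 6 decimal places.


Rate = 3.28 / 1966 = 0.001668 %/h

0.001668


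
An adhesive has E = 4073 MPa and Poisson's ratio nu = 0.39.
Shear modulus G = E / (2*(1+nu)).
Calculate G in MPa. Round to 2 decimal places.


G = 4073 / (2*(1+0.39))
= 4073 / 2.78
= 1465.11 MPa

1465.11


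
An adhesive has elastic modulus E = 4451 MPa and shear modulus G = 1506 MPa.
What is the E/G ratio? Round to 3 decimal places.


E/G = 4451 / 1506 = 2.956

2.956


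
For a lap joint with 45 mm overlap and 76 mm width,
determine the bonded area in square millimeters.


Area = 45 * 76 = 3420 mm^2

3420


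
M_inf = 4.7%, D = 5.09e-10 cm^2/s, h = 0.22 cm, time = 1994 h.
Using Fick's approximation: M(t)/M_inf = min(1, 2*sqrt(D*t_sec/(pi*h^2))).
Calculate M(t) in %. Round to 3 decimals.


t = 7178400 s
ratio = min(1, 2*sqrt(5.09e-10*7178400/(pi*0.0484)))
= 0.310031
M(t) = 4.7 * 0.310031 = 1.457%

1.457


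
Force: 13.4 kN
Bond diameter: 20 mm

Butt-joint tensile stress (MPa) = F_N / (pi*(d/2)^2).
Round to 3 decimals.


F_N = 13.4 * 1000 = 13400.0 N
A = pi*(10.0)^2 = 314.1593 mm^2
stress = 13400.0 / 314.1593 = 42.654 MPa

42.654


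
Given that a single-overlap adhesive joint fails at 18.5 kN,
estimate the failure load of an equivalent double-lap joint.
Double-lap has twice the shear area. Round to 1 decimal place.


Double-lap factor = 2
Expected load = 18.5 * 2 = 37.0 kN

37.0
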